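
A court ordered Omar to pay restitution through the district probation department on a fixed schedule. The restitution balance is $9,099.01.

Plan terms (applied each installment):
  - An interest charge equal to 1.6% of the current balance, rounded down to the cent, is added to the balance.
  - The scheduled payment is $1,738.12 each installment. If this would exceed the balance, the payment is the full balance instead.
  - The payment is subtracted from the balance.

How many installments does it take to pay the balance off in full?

6

Installment 1: opening $9,099.01; interest $145.58 → $9,244.59; payment $1,738.12; balance $7,506.47
Installment 2: opening $7,506.47; interest $120.10 → $7,626.57; payment $1,738.12; balance $5,888.45
Installment 3: opening $5,888.45; interest $94.21 → $5,982.66; payment $1,738.12; balance $4,244.54
Installment 4: opening $4,244.54; interest $67.91 → $4,312.45; payment $1,738.12; balance $2,574.33
Installment 5: opening $2,574.33; interest $41.18 → $2,615.51; payment $1,738.12; balance $877.39
Installment 6: opening $877.39; interest $14.03 → $891.42; payment $891.42; balance $0.00
Balance reaches $0.00 in installment 6.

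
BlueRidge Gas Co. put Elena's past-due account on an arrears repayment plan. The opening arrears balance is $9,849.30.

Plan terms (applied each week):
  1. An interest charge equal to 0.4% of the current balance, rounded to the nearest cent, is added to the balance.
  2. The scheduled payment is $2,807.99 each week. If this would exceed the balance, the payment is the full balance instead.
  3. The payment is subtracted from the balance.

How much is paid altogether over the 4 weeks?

Week 1: $9,849.30 +$39.40 interest = $9,888.70; pay $2,807.99 → $7,080.71
Week 2: $7,080.71 +$28.32 interest = $7,109.03; pay $2,807.99 → $4,301.04
Week 3: $4,301.04 +$17.20 interest = $4,318.24; pay $2,807.99 → $1,510.25
Week 4: $1,510.25 +$6.04 interest = $1,516.29; pay $1,516.29 → $0.00
Total paid: $9,940.26

$9,940.26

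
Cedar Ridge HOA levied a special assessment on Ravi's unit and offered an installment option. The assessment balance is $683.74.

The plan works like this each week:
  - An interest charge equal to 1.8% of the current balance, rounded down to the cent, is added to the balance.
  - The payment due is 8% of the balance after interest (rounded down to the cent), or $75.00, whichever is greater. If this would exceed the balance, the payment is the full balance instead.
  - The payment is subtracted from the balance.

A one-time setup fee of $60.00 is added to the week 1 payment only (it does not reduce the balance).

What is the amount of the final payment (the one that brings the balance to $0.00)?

Week 1: opening $683.74; interest $12.30 → $696.04; payment $75.00 (+ $60.00 fee); balance $621.04
Week 2: opening $621.04; interest $11.17 → $632.21; payment $75.00; balance $557.21
Week 3: opening $557.21; interest $10.02 → $567.23; payment $75.00; balance $492.23
Week 4: opening $492.23; interest $8.86 → $501.09; payment $75.00; balance $426.09
Week 5: opening $426.09; interest $7.66 → $433.75; payment $75.00; balance $358.75
Week 6: opening $358.75; interest $6.45 → $365.20; payment $75.00; balance $290.20
Week 7: opening $290.20; interest $5.22 → $295.42; payment $75.00; balance $220.42
Week 8: opening $220.42; interest $3.96 → $224.38; payment $75.00; balance $149.38
Week 9: opening $149.38; interest $2.68 → $152.06; payment $75.00; balance $77.06
Week 10: opening $77.06; interest $1.38 → $78.44; payment $75.00; balance $3.44
Week 11: opening $3.44; interest $0.06 → $3.50; payment $3.50; balance $0.00

$3.50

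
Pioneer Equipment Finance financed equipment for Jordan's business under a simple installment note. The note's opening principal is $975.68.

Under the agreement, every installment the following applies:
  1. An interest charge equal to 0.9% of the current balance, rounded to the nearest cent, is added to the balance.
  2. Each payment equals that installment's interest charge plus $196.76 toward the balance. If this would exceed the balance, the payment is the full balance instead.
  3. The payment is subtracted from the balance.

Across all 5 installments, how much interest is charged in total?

Installment 1: opening $975.68; interest $8.78 → $984.46; payment $205.54; balance $778.92
Installment 2: opening $778.92; interest $7.01 → $785.93; payment $203.77; balance $582.16
Installment 3: opening $582.16; interest $5.24 → $587.40; payment $202.00; balance $385.40
Installment 4: opening $385.40; interest $3.47 → $388.87; payment $200.23; balance $188.64
Installment 5: opening $188.64; interest $1.70 → $190.34; payment $190.34; balance $0.00
Total interest: $8.78 + $7.01 + $5.24 + $3.47 + $1.70 = $26.20

$26.20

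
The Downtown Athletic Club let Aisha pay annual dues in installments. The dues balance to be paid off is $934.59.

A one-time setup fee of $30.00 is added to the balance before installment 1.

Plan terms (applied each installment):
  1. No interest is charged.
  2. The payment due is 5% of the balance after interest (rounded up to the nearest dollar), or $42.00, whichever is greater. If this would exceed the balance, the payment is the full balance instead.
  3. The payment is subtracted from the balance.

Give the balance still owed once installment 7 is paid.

Installment 1: opening $964.59; payment $49.00; balance $915.59
Installment 2: opening $915.59; payment $46.00; balance $869.59
Installment 3: opening $869.59; payment $44.00; balance $825.59
Installment 4: opening $825.59; payment $42.00; balance $783.59
Installment 5: opening $783.59; payment $42.00; balance $741.59
Installment 6: opening $741.59; payment $42.00; balance $699.59
Installment 7: opening $699.59; payment $42.00; balance $657.59

$657.59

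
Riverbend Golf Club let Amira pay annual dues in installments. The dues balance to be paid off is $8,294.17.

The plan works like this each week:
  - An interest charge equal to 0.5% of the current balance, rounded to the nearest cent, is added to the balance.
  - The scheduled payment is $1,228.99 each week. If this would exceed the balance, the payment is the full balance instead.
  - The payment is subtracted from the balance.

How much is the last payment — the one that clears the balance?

$1,084.79

# | Opening | Interest | Payment | End bal
1 | $8,294.17 | $41.47 | $1,228.99 | $7,106.65
2 | $7,106.65 | $35.53 | $1,228.99 | $5,913.19
3 | $5,913.19 | $29.57 | $1,228.99 | $4,713.77
4 | $4,713.77 | $23.57 | $1,228.99 | $3,508.35
5 | $3,508.35 | $17.54 | $1,228.99 | $2,296.90
6 | $2,296.90 | $11.48 | $1,228.99 | $1,079.39
7 | $1,079.39 | $5.40 | $1,084.79 | $0.00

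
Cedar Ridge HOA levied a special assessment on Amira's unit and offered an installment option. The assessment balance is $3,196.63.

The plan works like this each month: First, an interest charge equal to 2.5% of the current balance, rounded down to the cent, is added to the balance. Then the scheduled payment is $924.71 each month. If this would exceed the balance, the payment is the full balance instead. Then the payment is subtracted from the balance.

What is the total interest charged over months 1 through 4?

$190.79

Month 1: $3,196.63 +$79.91 interest = $3,276.54; pay $924.71 → $2,351.83
Month 2: $2,351.83 +$58.79 interest = $2,410.62; pay $924.71 → $1,485.91
Month 3: $1,485.91 +$37.14 interest = $1,523.05; pay $924.71 → $598.34
Month 4: $598.34 +$14.95 interest = $613.29; pay $613.29 → $0.00
Total interest: $79.91 + $58.79 + $37.14 + $14.95 = $190.79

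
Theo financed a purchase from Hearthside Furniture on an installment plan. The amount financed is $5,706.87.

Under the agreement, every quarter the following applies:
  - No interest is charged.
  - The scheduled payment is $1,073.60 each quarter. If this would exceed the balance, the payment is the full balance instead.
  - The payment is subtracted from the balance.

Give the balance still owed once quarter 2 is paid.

# | Opening | Payment | End bal
1 | $5,706.87 | $1,073.60 | $4,633.27
2 | $4,633.27 | $1,073.60 | $3,559.67

$3,559.67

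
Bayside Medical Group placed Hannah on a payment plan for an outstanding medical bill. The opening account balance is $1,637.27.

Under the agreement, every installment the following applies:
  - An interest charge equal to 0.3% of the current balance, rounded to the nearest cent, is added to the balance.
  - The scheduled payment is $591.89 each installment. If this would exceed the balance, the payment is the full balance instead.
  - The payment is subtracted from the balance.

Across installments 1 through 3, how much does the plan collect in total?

$1,646.71

Installment 1: opening $1,637.27; interest $4.91 → $1,642.18; payment $591.89; balance $1,050.29
Installment 2: opening $1,050.29; interest $3.15 → $1,053.44; payment $591.89; balance $461.55
Installment 3: opening $461.55; interest $1.38 → $462.93; payment $462.93; balance $0.00
Total paid: $1,646.71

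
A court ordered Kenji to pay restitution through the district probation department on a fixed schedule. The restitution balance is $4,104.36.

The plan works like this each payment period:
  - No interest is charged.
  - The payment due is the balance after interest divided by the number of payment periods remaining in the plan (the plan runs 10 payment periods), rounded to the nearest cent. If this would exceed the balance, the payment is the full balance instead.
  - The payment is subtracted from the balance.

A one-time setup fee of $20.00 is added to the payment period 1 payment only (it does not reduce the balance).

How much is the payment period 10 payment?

Payment period 1: $4,104.36 − $410.44 (+ $20.00 fee) → $3,693.92
Payment period 2: $3,693.92 − $410.44 → $3,283.48
Payment period 3: $3,283.48 − $410.44 → $2,873.04
Payment period 4: $2,873.04 − $410.43 → $2,462.61
Payment period 5: $2,462.61 − $410.44 → $2,052.17
Payment period 6: $2,052.17 − $410.43 → $1,641.74
Payment period 7: $1,641.74 − $410.44 → $1,231.30
Payment period 8: $1,231.30 − $410.43 → $820.87
Payment period 9: $820.87 − $410.44 → $410.43
Payment period 10: $410.43 − $410.43 → $0.00

$410.43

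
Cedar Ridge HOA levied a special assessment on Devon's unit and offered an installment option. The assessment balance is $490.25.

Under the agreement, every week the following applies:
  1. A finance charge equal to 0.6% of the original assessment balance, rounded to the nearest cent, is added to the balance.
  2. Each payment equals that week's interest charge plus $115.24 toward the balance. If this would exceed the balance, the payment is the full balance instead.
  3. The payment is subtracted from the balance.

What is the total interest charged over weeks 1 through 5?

Week 1: opening $490.25; interest $2.94 → $493.19; payment $118.18; balance $375.01
Week 2: opening $375.01; interest $2.94 → $377.95; payment $118.18; balance $259.77
Week 3: opening $259.77; interest $2.94 → $262.71; payment $118.18; balance $144.53
Week 4: opening $144.53; interest $2.94 → $147.47; payment $118.18; balance $29.29
Week 5: opening $29.29; interest $2.94 → $32.23; payment $32.23; balance $0.00
Total interest: $2.94 + $2.94 + $2.94 + $2.94 + $2.94 = $14.70

$14.70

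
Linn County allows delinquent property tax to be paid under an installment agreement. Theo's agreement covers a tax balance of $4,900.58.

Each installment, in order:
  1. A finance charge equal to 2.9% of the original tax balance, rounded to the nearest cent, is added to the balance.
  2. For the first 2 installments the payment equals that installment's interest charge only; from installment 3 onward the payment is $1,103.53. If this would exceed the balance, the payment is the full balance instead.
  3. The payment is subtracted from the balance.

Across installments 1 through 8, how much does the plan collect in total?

$6,037.54

Installment 1: $4,900.58 +$142.12 interest = $5,042.70; pay $142.12 → $4,900.58
Installment 2: $4,900.58 +$142.12 interest = $5,042.70; pay $142.12 → $4,900.58
Installment 3: $4,900.58 +$142.12 interest = $5,042.70; pay $1,103.53 → $3,939.17
Installment 4: $3,939.17 +$142.12 interest = $4,081.29; pay $1,103.53 → $2,977.76
Installment 5: $2,977.76 +$142.12 interest = $3,119.88; pay $1,103.53 → $2,016.35
Installment 6: $2,016.35 +$142.12 interest = $2,158.47; pay $1,103.53 → $1,054.94
Installment 7: $1,054.94 +$142.12 interest = $1,197.06; pay $1,103.53 → $93.53
Installment 8: $93.53 +$142.12 interest = $235.65; pay $235.65 → $0.00
Total paid: $6,037.54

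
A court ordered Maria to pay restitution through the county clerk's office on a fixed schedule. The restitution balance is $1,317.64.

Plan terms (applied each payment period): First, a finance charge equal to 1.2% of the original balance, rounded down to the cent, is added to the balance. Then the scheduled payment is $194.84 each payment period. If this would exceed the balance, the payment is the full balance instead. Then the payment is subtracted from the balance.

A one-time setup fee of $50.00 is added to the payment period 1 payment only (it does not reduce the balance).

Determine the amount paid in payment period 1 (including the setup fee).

$244.84

Payment period 1: $1,317.64 +$15.81 interest = $1,333.45; pay $194.84 (+ $50.00 fee) → $1,138.61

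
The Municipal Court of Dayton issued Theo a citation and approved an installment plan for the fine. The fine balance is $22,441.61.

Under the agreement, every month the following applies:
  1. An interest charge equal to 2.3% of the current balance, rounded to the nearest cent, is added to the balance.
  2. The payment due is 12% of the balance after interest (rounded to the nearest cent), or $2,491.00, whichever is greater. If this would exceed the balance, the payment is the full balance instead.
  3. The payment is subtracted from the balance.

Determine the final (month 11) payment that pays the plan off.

$199.28

Month 1: $22,441.61 +$516.16 interest = $22,957.77; pay $2,754.93 → $20,202.84
Month 2: $20,202.84 +$464.67 interest = $20,667.51; pay $2,491.00 → $18,176.51
Month 3: $18,176.51 +$418.06 interest = $18,594.57; pay $2,491.00 → $16,103.57
Month 4: $16,103.57 +$370.38 interest = $16,473.95; pay $2,491.00 → $13,982.95
Month 5: $13,982.95 +$321.61 interest = $14,304.56; pay $2,491.00 → $11,813.56
Month 6: $11,813.56 +$271.71 interest = $12,085.27; pay $2,491.00 → $9,594.27
Month 7: $9,594.27 +$220.67 interest = $9,814.94; pay $2,491.00 → $7,323.94
Month 8: $7,323.94 +$168.45 interest = $7,492.39; pay $2,491.00 → $5,001.39
Month 9: $5,001.39 +$115.03 interest = $5,116.42; pay $2,491.00 → $2,625.42
Month 10: $2,625.42 +$60.38 interest = $2,685.80; pay $2,491.00 → $194.80
Month 11: $194.80 +$4.48 interest = $199.28; pay $199.28 → $0.00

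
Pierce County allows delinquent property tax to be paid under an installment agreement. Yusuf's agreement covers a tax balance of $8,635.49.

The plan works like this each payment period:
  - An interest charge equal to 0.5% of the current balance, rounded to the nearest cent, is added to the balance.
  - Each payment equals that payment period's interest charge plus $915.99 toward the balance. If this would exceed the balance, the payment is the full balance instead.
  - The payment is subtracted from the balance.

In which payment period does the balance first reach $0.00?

Payment period 1: $8,635.49 +$43.18 interest = $8,678.67; pay $959.17 → $7,719.50
Payment period 2: $7,719.50 +$38.60 interest = $7,758.10; pay $954.59 → $6,803.51
Payment period 3: $6,803.51 +$34.02 interest = $6,837.53; pay $950.01 → $5,887.52
Payment period 4: $5,887.52 +$29.44 interest = $5,916.96; pay $945.43 → $4,971.53
Payment period 5: $4,971.53 +$24.86 interest = $4,996.39; pay $940.85 → $4,055.54
Payment period 6: $4,055.54 +$20.28 interest = $4,075.82; pay $936.27 → $3,139.55
Payment period 7: $3,139.55 +$15.70 interest = $3,155.25; pay $931.69 → $2,223.56
Payment period 8: $2,223.56 +$11.12 interest = $2,234.68; pay $927.11 → $1,307.57
Payment period 9: $1,307.57 +$6.54 interest = $1,314.11; pay $922.53 → $391.58
Payment period 10: $391.58 +$1.96 interest = $393.54; pay $393.54 → $0.00
Balance reaches $0.00 in payment period 10.

10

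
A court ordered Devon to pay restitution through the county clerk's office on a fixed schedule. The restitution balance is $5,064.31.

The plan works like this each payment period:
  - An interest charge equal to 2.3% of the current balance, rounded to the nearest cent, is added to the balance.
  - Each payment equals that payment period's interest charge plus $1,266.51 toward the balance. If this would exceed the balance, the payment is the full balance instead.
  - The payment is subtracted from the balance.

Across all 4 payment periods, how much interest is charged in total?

Payment period 1: $5,064.31 +$116.48 interest = $5,180.79; pay $1,382.99 → $3,797.80
Payment period 2: $3,797.80 +$87.35 interest = $3,885.15; pay $1,353.86 → $2,531.29
Payment period 3: $2,531.29 +$58.22 interest = $2,589.51; pay $1,324.73 → $1,264.78
Payment period 4: $1,264.78 +$29.09 interest = $1,293.87; pay $1,293.87 → $0.00
Total interest: $116.48 + $87.35 + $58.22 + $29.09 = $291.14

$291.14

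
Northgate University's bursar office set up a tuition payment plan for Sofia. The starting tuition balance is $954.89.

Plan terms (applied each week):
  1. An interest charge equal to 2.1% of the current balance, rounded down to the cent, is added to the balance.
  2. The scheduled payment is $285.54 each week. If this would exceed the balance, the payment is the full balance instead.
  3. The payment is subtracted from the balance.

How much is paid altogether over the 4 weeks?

$1,001.16

# | Opening | Interest | Payment | End bal
1 | $954.89 | $20.05 | $285.54 | $689.40
2 | $689.40 | $14.47 | $285.54 | $418.33
3 | $418.33 | $8.78 | $285.54 | $141.57
4 | $141.57 | $2.97 | $144.54 | $0.00
Total paid: $1,001.16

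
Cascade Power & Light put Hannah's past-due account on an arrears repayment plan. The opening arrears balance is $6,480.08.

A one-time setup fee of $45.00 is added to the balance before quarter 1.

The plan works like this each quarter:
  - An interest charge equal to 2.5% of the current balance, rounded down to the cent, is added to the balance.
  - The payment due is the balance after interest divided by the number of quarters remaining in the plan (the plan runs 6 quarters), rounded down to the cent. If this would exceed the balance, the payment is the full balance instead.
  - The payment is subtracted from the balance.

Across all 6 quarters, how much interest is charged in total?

$595.31

Quarter 1: opening $6,525.08; interest $163.12 → $6,688.20; payment $1,114.70; balance $5,573.50
Quarter 2: opening $5,573.50; interest $139.33 → $5,712.83; payment $1,142.56; balance $4,570.27
Quarter 3: opening $4,570.27; interest $114.25 → $4,684.52; payment $1,171.13; balance $3,513.39
Quarter 4: opening $3,513.39; interest $87.83 → $3,601.22; payment $1,200.40; balance $2,400.82
Quarter 5: opening $2,400.82; interest $60.02 → $2,460.84; payment $1,230.42; balance $1,230.42
Quarter 6: opening $1,230.42; interest $30.76 → $1,261.18; payment $1,261.18; balance $0.00
Total interest: $163.12 + $139.33 + $114.25 + $87.83 + $60.02 + $30.76 = $595.31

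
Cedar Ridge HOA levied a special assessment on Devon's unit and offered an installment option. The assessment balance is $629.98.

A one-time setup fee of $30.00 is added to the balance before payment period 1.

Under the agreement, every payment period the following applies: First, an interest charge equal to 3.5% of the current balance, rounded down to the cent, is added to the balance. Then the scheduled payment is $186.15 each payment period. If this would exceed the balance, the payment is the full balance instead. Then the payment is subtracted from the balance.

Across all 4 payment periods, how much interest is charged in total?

$57.33

Payment period 1: $659.98 +$23.09 interest = $683.07; pay $186.15 → $496.92
Payment period 2: $496.92 +$17.39 interest = $514.31; pay $186.15 → $328.16
Payment period 3: $328.16 +$11.48 interest = $339.64; pay $186.15 → $153.49
Payment period 4: $153.49 +$5.37 interest = $158.86; pay $158.86 → $0.00
Total interest: $23.09 + $17.39 + $11.48 + $5.37 = $57.33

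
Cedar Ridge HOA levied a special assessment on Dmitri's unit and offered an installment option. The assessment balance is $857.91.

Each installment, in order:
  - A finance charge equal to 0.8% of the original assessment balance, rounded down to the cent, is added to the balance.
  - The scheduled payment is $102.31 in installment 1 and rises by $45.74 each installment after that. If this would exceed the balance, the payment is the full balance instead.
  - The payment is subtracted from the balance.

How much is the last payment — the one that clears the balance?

$208.53

# | Opening | Interest | Payment | End bal
1 | $857.91 | $6.86 | $102.31 | $762.46
2 | $762.46 | $6.86 | $148.05 | $621.27
3 | $621.27 | $6.86 | $193.79 | $434.34
4 | $434.34 | $6.86 | $239.53 | $201.67
5 | $201.67 | $6.86 | $208.53 | $0.00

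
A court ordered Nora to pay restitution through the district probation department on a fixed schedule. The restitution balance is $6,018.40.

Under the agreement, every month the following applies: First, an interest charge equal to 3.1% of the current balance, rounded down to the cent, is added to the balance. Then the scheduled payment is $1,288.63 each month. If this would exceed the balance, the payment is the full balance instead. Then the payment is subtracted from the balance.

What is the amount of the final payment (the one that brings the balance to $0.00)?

Month 1: opening $6,018.40; interest $186.57 → $6,204.97; payment $1,288.63; balance $4,916.34
Month 2: opening $4,916.34; interest $152.40 → $5,068.74; payment $1,288.63; balance $3,780.11
Month 3: opening $3,780.11; interest $117.18 → $3,897.29; payment $1,288.63; balance $2,608.66
Month 4: opening $2,608.66; interest $80.86 → $2,689.52; payment $1,288.63; balance $1,400.89
Month 5: opening $1,400.89; interest $43.42 → $1,444.31; payment $1,288.63; balance $155.68
Month 6: opening $155.68; interest $4.82 → $160.50; payment $160.50; balance $0.00

$160.50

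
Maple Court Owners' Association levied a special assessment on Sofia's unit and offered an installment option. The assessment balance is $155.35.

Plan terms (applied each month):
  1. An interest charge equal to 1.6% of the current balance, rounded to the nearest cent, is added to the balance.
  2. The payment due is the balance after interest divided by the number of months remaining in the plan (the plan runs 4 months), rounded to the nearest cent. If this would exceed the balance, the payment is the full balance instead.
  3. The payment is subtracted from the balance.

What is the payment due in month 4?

$41.38

Month 1: opening $155.35; interest $2.49 → $157.84; payment $39.46; balance $118.38
Month 2: opening $118.38; interest $1.89 → $120.27; payment $40.09; balance $80.18
Month 3: opening $80.18; interest $1.28 → $81.46; payment $40.73; balance $40.73
Month 4: opening $40.73; interest $0.65 → $41.38; payment $41.38; balance $0.00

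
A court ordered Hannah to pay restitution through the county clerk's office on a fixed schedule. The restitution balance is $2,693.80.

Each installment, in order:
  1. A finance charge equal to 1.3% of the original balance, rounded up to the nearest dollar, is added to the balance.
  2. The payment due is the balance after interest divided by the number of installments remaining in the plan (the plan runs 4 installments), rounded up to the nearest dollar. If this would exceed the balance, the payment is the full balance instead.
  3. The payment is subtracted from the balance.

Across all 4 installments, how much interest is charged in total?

$144.00

# | Opening | Interest | Payment | End bal
1 | $2,693.80 | $36.00 | $683.00 | $2,046.80
2 | $2,046.80 | $36.00 | $695.00 | $1,387.80
3 | $1,387.80 | $36.00 | $712.00 | $711.80
4 | $711.80 | $36.00 | $747.80 | $0.00
Total interest: $36.00 + $36.00 + $36.00 + $36.00 = $144.00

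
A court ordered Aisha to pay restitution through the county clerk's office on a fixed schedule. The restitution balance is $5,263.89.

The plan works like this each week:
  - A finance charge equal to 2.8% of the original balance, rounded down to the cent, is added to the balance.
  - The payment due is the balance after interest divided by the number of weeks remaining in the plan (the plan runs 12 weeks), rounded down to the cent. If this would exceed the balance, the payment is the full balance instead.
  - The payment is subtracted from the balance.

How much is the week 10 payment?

Week 1: $5,263.89 +$147.38 interest = $5,411.27; pay $450.93 → $4,960.34
Week 2: $4,960.34 +$147.38 interest = $5,107.72; pay $464.33 → $4,643.39
Week 3: $4,643.39 +$147.38 interest = $4,790.77; pay $479.07 → $4,311.70
Week 4: $4,311.70 +$147.38 interest = $4,459.08; pay $495.45 → $3,963.63
Week 5: $3,963.63 +$147.38 interest = $4,111.01; pay $513.87 → $3,597.14
Week 6: $3,597.14 +$147.38 interest = $3,744.52; pay $534.93 → $3,209.59
Week 7: $3,209.59 +$147.38 interest = $3,356.97; pay $559.49 → $2,797.48
Week 8: $2,797.48 +$147.38 interest = $2,944.86; pay $588.97 → $2,355.89
Week 9: $2,355.89 +$147.38 interest = $2,503.27; pay $625.81 → $1,877.46
Week 10: $1,877.46 +$147.38 interest = $2,024.84; pay $674.94 → $1,349.90

$674.94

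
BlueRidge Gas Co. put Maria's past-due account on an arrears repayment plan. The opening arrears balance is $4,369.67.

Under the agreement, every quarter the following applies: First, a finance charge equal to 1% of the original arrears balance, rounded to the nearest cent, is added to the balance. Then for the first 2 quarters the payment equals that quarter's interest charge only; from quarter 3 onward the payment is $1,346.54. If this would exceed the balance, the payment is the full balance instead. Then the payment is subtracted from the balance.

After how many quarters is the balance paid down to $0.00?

6

Quarter 1: opening $4,369.67; interest $43.70 → $4,413.37; payment $43.70; balance $4,369.67
Quarter 2: opening $4,369.67; interest $43.70 → $4,413.37; payment $43.70; balance $4,369.67
Quarter 3: opening $4,369.67; interest $43.70 → $4,413.37; payment $1,346.54; balance $3,066.83
Quarter 4: opening $3,066.83; interest $43.70 → $3,110.53; payment $1,346.54; balance $1,763.99
Quarter 5: opening $1,763.99; interest $43.70 → $1,807.69; payment $1,346.54; balance $461.15
Quarter 6: opening $461.15; interest $43.70 → $504.85; payment $504.85; balance $0.00
Balance reaches $0.00 in quarter 6.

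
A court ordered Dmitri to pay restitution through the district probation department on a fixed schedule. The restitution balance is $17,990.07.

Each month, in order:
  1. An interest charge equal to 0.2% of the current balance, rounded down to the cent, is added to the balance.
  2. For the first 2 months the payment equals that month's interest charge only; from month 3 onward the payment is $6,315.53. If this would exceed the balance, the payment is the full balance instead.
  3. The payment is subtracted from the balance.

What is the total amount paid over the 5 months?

$18,132.26

Month 1: opening $17,990.07; interest $35.98 → $18,026.05; payment $35.98; balance $17,990.07
Month 2: opening $17,990.07; interest $35.98 → $18,026.05; payment $35.98; balance $17,990.07
Month 3: opening $17,990.07; interest $35.98 → $18,026.05; payment $6,315.53; balance $11,710.52
Month 4: opening $11,710.52; interest $23.42 → $11,733.94; payment $6,315.53; balance $5,418.41
Month 5: opening $5,418.41; interest $10.83 → $5,429.24; payment $5,429.24; balance $0.00
Total paid: $18,132.26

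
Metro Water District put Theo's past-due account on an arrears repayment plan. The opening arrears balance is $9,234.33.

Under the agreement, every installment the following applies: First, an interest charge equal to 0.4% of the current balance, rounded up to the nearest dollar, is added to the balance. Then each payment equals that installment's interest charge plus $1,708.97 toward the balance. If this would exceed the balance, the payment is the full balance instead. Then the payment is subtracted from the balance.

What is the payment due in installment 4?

$1,725.97

Installment 1: opening $9,234.33; interest $37.00 → $9,271.33; payment $1,745.97; balance $7,525.36
Installment 2: opening $7,525.36; interest $31.00 → $7,556.36; payment $1,739.97; balance $5,816.39
Installment 3: opening $5,816.39; interest $24.00 → $5,840.39; payment $1,732.97; balance $4,107.42
Installment 4: opening $4,107.42; interest $17.00 → $4,124.42; payment $1,725.97; balance $2,398.45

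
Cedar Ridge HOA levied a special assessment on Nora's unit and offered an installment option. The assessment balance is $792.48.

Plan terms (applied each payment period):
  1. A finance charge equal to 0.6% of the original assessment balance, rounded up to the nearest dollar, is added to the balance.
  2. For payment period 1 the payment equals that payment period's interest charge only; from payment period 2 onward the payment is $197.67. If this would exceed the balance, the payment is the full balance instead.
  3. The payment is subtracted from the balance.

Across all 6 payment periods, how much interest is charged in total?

$30.00

Payment period 1: $792.48 +$5.00 interest = $797.48; pay $5.00 → $792.48
Payment period 2: $792.48 +$5.00 interest = $797.48; pay $197.67 → $599.81
Payment period 3: $599.81 +$5.00 interest = $604.81; pay $197.67 → $407.14
Payment period 4: $407.14 +$5.00 interest = $412.14; pay $197.67 → $214.47
Payment period 5: $214.47 +$5.00 interest = $219.47; pay $197.67 → $21.80
Payment period 6: $21.80 +$5.00 interest = $26.80; pay $26.80 → $0.00
Total interest: $5.00 + $5.00 + $5.00 + $5.00 + $5.00 + $5.00 = $30.00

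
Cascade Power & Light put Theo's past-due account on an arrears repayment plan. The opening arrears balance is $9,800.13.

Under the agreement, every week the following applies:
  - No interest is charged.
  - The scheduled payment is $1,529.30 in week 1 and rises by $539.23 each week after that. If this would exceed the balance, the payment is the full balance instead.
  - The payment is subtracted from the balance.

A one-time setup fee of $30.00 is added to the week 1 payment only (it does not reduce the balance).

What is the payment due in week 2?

$2,068.53

Week 1: $9,800.13 − $1,529.30 (+ $30.00 fee) → $8,270.83
Week 2: $8,270.83 − $2,068.53 → $6,202.30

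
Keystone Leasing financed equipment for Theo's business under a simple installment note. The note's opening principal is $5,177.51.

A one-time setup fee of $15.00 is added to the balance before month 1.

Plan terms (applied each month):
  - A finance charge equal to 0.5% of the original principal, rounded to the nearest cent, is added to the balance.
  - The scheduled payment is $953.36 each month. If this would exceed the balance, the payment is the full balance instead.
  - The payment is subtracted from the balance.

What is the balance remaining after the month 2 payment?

$3,337.57

Month 1: $5,192.51 +$25.89 interest = $5,218.40; pay $953.36 → $4,265.04
Month 2: $4,265.04 +$25.89 interest = $4,290.93; pay $953.36 → $3,337.57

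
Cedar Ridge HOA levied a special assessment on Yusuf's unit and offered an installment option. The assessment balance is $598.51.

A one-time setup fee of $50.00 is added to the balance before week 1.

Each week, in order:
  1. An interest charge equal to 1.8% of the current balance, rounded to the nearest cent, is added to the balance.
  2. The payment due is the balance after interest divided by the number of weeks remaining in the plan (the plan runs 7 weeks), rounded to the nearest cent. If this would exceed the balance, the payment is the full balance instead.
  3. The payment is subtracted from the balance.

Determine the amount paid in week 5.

Week 1: opening $648.51; interest $11.67 → $660.18; payment $94.31; balance $565.87
Week 2: opening $565.87; interest $10.19 → $576.06; payment $96.01; balance $480.05
Week 3: opening $480.05; interest $8.64 → $488.69; payment $97.74; balance $390.95
Week 4: opening $390.95; interest $7.04 → $397.99; payment $99.50; balance $298.49
Week 5: opening $298.49; interest $5.37 → $303.86; payment $101.29; balance $202.57

$101.29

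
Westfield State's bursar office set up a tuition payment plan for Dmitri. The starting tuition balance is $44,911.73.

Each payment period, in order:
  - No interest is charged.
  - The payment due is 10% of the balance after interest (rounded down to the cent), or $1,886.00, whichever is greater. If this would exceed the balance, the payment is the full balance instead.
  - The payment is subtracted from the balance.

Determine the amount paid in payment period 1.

# | Opening | Payment | End bal
1 | $44,911.73 | $4,491.17 | $40,420.56

$4,491.17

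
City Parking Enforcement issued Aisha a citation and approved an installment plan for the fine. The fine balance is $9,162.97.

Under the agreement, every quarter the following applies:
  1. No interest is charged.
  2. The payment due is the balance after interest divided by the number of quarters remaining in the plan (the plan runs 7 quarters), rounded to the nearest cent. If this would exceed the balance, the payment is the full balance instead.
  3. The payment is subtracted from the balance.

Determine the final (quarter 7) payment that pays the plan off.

$1,308.99

Quarter 1: opening $9,162.97; payment $1,309.00; balance $7,853.97
Quarter 2: opening $7,853.97; payment $1,309.00; balance $6,544.97
Quarter 3: opening $6,544.97; payment $1,308.99; balance $5,235.98
Quarter 4: opening $5,235.98; payment $1,309.00; balance $3,926.98
Quarter 5: opening $3,926.98; payment $1,308.99; balance $2,617.99
Quarter 6: opening $2,617.99; payment $1,309.00; balance $1,308.99
Quarter 7: opening $1,308.99; payment $1,308.99; balance $0.00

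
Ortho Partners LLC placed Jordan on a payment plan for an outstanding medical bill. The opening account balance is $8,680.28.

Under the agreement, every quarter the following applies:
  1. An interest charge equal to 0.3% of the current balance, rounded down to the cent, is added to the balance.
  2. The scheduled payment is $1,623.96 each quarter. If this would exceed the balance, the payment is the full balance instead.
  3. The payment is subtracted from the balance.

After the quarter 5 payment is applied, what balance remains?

$642.57

Quarter 1: opening $8,680.28; interest $26.04 → $8,706.32; payment $1,623.96; balance $7,082.36
Quarter 2: opening $7,082.36; interest $21.24 → $7,103.60; payment $1,623.96; balance $5,479.64
Quarter 3: opening $5,479.64; interest $16.43 → $5,496.07; payment $1,623.96; balance $3,872.11
Quarter 4: opening $3,872.11; interest $11.61 → $3,883.72; payment $1,623.96; balance $2,259.76
Quarter 5: opening $2,259.76; interest $6.77 → $2,266.53; payment $1,623.96; balance $642.57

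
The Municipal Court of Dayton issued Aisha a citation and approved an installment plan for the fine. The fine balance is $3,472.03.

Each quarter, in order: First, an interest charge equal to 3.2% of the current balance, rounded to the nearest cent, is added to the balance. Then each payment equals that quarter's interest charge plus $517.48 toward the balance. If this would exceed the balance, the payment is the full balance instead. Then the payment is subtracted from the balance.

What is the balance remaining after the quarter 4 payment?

Quarter 1: $3,472.03 +$111.10 interest = $3,583.13; pay $628.58 → $2,954.55
Quarter 2: $2,954.55 +$94.55 interest = $3,049.10; pay $612.03 → $2,437.07
Quarter 3: $2,437.07 +$77.99 interest = $2,515.06; pay $595.47 → $1,919.59
Quarter 4: $1,919.59 +$61.43 interest = $1,981.02; pay $578.91 → $1,402.11

$1,402.11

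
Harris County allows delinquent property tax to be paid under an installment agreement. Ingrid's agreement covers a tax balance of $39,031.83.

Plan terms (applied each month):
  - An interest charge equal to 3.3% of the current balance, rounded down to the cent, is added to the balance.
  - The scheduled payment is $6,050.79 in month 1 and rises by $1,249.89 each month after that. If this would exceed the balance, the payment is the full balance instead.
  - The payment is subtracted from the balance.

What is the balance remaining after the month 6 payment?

# | Opening | Interest | Payment | End bal
1 | $39,031.83 | $1,288.05 | $6,050.79 | $34,269.09
2 | $34,269.09 | $1,130.87 | $7,300.68 | $28,099.28
3 | $28,099.28 | $927.27 | $8,550.57 | $20,475.98
4 | $20,475.98 | $675.70 | $9,800.46 | $11,351.22
5 | $11,351.22 | $374.59 | $11,050.35 | $675.46
6 | $675.46 | $22.29 | $697.75 | $0.00

$0.00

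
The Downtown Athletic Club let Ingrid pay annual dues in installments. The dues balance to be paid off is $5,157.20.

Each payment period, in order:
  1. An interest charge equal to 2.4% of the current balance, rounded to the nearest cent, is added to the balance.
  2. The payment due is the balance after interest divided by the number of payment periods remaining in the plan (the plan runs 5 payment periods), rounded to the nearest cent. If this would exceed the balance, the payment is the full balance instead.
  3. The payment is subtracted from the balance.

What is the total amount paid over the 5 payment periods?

$5,540.61

Payment period 1: opening $5,157.20; interest $123.77 → $5,280.97; payment $1,056.19; balance $4,224.78
Payment period 2: opening $4,224.78; interest $101.39 → $4,326.17; payment $1,081.54; balance $3,244.63
Payment period 3: opening $3,244.63; interest $77.87 → $3,322.50; payment $1,107.50; balance $2,215.00
Payment period 4: opening $2,215.00; interest $53.16 → $2,268.16; payment $1,134.08; balance $1,134.08
Payment period 5: opening $1,134.08; interest $27.22 → $1,161.30; payment $1,161.30; balance $0.00
Total paid: $5,540.61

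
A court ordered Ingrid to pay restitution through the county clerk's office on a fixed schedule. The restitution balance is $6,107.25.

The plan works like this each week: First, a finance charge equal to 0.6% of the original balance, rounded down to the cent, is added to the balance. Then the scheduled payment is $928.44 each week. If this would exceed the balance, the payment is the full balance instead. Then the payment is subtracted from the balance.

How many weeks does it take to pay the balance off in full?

7

# | Opening | Interest | Payment | End bal
1 | $6,107.25 | $36.64 | $928.44 | $5,215.45
2 | $5,215.45 | $36.64 | $928.44 | $4,323.65
3 | $4,323.65 | $36.64 | $928.44 | $3,431.85
4 | $3,431.85 | $36.64 | $928.44 | $2,540.05
5 | $2,540.05 | $36.64 | $928.44 | $1,648.25
6 | $1,648.25 | $36.64 | $928.44 | $756.45
7 | $756.45 | $36.64 | $793.09 | $0.00
Balance reaches $0.00 in week 7.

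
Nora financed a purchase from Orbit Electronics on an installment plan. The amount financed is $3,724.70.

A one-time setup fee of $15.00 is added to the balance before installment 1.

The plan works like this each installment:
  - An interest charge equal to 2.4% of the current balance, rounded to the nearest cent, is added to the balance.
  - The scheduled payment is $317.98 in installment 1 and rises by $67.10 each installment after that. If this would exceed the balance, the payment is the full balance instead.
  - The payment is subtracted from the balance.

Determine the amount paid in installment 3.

$452.18

# | Opening | Interest | Payment | End bal
1 | $3,739.70 | $89.75 | $317.98 | $3,511.47
2 | $3,511.47 | $84.28 | $385.08 | $3,210.67
3 | $3,210.67 | $77.06 | $452.18 | $2,835.55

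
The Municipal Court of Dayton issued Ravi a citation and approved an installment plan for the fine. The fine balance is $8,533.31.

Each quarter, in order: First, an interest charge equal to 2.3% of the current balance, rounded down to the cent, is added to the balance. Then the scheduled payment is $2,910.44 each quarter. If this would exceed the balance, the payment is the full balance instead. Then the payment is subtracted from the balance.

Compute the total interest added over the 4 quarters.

Quarter 1: $8,533.31 +$196.26 interest = $8,729.57; pay $2,910.44 → $5,819.13
Quarter 2: $5,819.13 +$133.83 interest = $5,952.96; pay $2,910.44 → $3,042.52
Quarter 3: $3,042.52 +$69.97 interest = $3,112.49; pay $2,910.44 → $202.05
Quarter 4: $202.05 +$4.64 interest = $206.69; pay $206.69 → $0.00
Total interest: $196.26 + $133.83 + $69.97 + $4.64 = $404.70

$404.70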